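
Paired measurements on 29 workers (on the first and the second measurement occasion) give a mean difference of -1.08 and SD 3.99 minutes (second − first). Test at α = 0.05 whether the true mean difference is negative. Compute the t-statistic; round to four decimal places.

-1.4576

H0: μ_d = 0; H1: μ_d < 0 (paired t-test on the differences, left-tailed).
t = d̄/(s_d/√n) = -1.08/(3.99/√29) = -1.4576
df = n − 1 = 28
p-value = P(T ≤ -1.4576) ≈ 0.0780
Since p ≈ 0.0780 > α = 0.05, fail to reject H0; the evidence is not statistically significant.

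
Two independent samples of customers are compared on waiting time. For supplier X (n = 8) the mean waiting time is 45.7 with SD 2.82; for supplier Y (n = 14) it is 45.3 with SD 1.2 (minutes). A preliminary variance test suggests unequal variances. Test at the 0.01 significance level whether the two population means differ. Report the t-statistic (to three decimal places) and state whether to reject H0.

Let group 1 = supplier X, group 2 = supplier Y. H0: μ_1 = μ_2; H1: μ_1 ≠ μ_2 (Welch's two-sample t-test, two-sided).
t = (x̄_1 − x̄_2)/√(s_1²/n_1 + s_2²/n_2) = (45.7 − 45.3)/√(2.82²/8 + 1.2²/14) = 0.382
Welch–Satterthwaite df ≈ 8.47
Two-sided p-value ≈ 0.7119
Since p ≈ 0.7119 > α = 0.01, fail to reject H0; the data do not provide sufficient evidence against H0.

t = 0.382; fail to reject H0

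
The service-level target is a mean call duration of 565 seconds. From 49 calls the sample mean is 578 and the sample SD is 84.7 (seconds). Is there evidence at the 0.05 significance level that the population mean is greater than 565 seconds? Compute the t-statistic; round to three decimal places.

1.074

H0: μ = 565; H1: μ > 565 (one-sample t-test, right-tailed).
t = (x̄ − μ₀)/(s/√n) = (578 − 565)/(84.7/√49) = 1.074
df = n − 1 = 48
p-value = P(T ≥ 1.074) ≈ 0.1440
Since p ≈ 0.1440 > α = 0.05, fail to reject H0; the evidence is not statistically significant.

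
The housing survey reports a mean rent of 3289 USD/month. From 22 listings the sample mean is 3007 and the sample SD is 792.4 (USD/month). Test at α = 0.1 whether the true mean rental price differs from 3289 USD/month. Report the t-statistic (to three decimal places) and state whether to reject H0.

t = -1.669; fail to reject H0

H0: μ = 3289; H1: μ ≠ 3289 (one-sample t-test, two-sided).
t = (x̄ − μ₀)/(s/√n) = (3007 − 3289)/(792.4/√22) = -1.669
df = n − 1 = 21
Two-sided p-value ≈ 0.1099
Since p ≈ 0.1099 > α = 0.1, fail to reject H0; the data do not provide sufficient evidence against H0.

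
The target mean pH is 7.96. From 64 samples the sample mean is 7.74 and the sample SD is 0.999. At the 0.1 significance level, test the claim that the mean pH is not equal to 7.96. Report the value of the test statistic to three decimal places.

H0: μ = 7.96; H1: μ ≠ 7.96 (one-sample t-test, two-sided).
t = (x̄ − μ₀)/(s/√n) = (7.74 − 7.96)/(0.999/√64) = -1.762
df = n − 1 = 63
Two-sided p-value ≈ 0.0830
Since p ≈ 0.0830 < α = 0.1, reject H0; the evidence is statistically significant.

-1.762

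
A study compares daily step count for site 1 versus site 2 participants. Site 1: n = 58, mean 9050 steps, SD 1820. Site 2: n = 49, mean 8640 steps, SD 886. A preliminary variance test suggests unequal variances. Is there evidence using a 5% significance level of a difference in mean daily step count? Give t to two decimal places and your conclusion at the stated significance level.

t = 1.52; fail to reject H0

Let group 1 = site 1, group 2 = site 2. H0: μ_1 = μ_2; H1: μ_1 ≠ μ_2 (Welch's two-sample t-test, two-sided).
t = (x̄_1 − x̄_2)/√(s_1²/n_1 + s_2²/n_2) = (9050 − 8640)/√(1820²/58 + 886²/49) = 1.52
Welch–Satterthwaite df ≈ 85.48
Two-sided p-value ≈ 0.1332
Since p ≈ 0.1332 > α = 0.05, fail to reject H0; the evidence is not statistically significant.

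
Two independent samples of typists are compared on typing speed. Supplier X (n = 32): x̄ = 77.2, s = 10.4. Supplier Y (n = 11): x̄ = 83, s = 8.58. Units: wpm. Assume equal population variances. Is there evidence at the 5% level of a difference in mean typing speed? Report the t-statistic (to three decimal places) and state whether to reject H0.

Let group 1 = supplier X, group 2 = supplier Y. H0: μ_1 = μ_2; H1: μ_1 ≠ μ_2 (two-sample pooled-variance t-test, two-sided).
s_p² = [(32−1)·10.4² + (11−1)·8.58²]/(32+11−2) = 99.7347
t = (77.2 − 83)/√[99.7347·(1/32 + 1/11)] = -1.662
df = n₁ + n₂ − 2 = 41
Two-sided p-value ≈ 0.104
Since p ≈ 0.104 > α = 0.05, fail to reject H0; the evidence is not statistically significant.

t = -1.662; fail to reject H0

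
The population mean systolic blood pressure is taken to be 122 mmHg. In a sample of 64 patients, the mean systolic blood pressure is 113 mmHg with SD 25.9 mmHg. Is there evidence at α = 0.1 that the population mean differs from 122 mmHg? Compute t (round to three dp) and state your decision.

H0: μ = 122; H1: μ ≠ 122 (one-sample t-test, two-sided).
t = (x̄ − μ₀)/(s/√n) = (113 − 122)/(25.9/√64) = -2.780
df = n − 1 = 63
Two-sided p-value ≈ 0.0072
Since p ≈ 0.0072 < α = 0.1, reject H0; the evidence is statistically significant.

t = -2.780; reject H0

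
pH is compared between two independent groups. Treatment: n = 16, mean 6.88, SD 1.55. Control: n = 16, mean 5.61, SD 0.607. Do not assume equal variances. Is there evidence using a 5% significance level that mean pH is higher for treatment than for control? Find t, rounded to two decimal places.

3.05

Let group 1 = treatment, group 2 = control. H0: μ_1 = μ_2; H1: μ_1 > μ_2 (Welch's two-sample t-test, right-tailed).
t = (x̄_1 − x̄_2)/√(s_1²/n_1 + s_2²/n_2) = (6.88 − 5.61)/√(1.55²/16 + 0.607²/16) = 3.05
Welch–Satterthwaite df ≈ 19.50
p-value = P(T ≥ 3.05) ≈ 0.003
Since p ≈ 0.003 < α = 0.05, reject H0; the evidence is statistically significant.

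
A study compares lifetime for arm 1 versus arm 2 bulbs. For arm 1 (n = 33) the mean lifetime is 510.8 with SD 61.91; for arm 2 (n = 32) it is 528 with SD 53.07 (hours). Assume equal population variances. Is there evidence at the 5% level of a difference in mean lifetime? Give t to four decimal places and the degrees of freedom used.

t = -1.2009, df = 63

Let group 1 = arm 1, group 2 = arm 2. H0: μ_1 = μ_2; H1: μ_1 ≠ μ_2 (two-sample pooled-variance t-test, two-sided).
s_p² = [(33−1)·61.91² + (32−1)·53.07²]/(33+32−2) = 3332.7
t = (510.8 − 528)/√[3332.7·(1/33 + 1/32)] = -1.2009
df = n₁ + n₂ − 2 = 63
Two-sided p-value ≈ 0.2343
Since p ≈ 0.2343 > α = 0.05, fail to reject H0; the evidence is not statistically significant.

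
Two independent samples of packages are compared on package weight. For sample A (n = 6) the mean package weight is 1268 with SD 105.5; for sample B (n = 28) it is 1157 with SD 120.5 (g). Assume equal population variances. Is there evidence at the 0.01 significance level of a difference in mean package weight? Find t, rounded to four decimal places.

Let group 1 = sample A, group 2 = sample B. H0: μ_1 = μ_2; H1: μ_1 ≠ μ_2 (two-sample pooled-variance t-test, two-sided).
s_p² = [(6−1)·105.5² + (28−1)·120.5²]/(6+28−2) = 13990.6
t = (1268 − 1157)/√[13990.6·(1/6 + 1/28)] = 2.0860
df = n₁ + n₂ − 2 = 32
Two-sided p-value ≈ 0.045
Since p ≈ 0.045 > α = 0.01, fail to reject H0; the data do not provide sufficient evidence against H0.

2.0860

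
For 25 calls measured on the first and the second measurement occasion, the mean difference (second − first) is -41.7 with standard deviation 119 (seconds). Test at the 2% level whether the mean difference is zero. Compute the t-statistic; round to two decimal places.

-1.75

H0: μ_d = 0; H1: μ_d ≠ 0 (paired t-test on the differences, two-sided).
t = d̄/(s_d/√n) = -41.7/(119/√25) = -1.75
df = n − 1 = 24
Two-sided p-value ≈ 0.0925
Since p ≈ 0.0925 > α = 0.02, fail to reject H0; the data do not provide sufficient evidence against H0.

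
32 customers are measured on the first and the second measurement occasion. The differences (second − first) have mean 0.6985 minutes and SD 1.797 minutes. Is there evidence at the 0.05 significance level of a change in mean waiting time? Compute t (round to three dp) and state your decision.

H0: μ_d = 0; H1: μ_d ≠ 0 (paired t-test on the differences, two-sided).
t = d̄/(s_d/√n) = 0.6985/(1.797/√32) = 2.199
df = n − 1 = 31
Two-sided p-value ≈ 0.0355
Since p ≈ 0.0355 < α = 0.05, reject H0; the data support H1.

t = 2.199; reject H0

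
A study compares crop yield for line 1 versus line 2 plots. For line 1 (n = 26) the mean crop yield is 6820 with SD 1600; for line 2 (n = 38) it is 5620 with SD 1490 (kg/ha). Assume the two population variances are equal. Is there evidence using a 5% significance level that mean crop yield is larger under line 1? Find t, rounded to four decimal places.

Let group 1 = line 1, group 2 = line 2. H0: μ_1 = μ_2; H1: μ_1 > μ_2 (two-sample pooled-variance t-test, right-tailed).
s_p² = [(26−1)·1600² + (38−1)·1490²]/(26+38−2) = 2357160
t = (6820 − 5620)/√[2357160·(1/26 + 1/38)] = 3.0710
df = n₁ + n₂ − 2 = 62
p-value = P(T ≥ 3.0710) ≈ 0.002
Since p ≈ 0.002 < α = 0.05, reject H0; the evidence is statistically significant.

3.0710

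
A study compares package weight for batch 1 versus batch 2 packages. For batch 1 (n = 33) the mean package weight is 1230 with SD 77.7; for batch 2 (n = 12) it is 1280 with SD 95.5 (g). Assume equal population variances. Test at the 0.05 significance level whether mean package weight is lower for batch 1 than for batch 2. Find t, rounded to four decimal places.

-1.7953

Let group 1 = batch 1, group 2 = batch 2. H0: μ_1 = μ_2; H1: μ_1 < μ_2 (two-sample pooled-variance t-test, left-tailed).
s_p² = [(33−1)·77.7² + (12−1)·95.5²]/(33+12−2) = 6825.95
t = (1230 − 1280)/√[6825.95·(1/33 + 1/12)] = -1.7953
df = n₁ + n₂ − 2 = 43
p-value = P(T ≤ -1.7953) ≈ 0.040
Since p ≈ 0.040 < α = 0.05, reject H0; the data support H1.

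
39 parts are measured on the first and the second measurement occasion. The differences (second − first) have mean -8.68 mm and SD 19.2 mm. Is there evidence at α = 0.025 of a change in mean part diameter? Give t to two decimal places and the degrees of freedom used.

t = -2.82, df = 38

H0: μ_d = 0; H1: μ_d ≠ 0 (paired t-test on the differences, two-sided).
t = d̄/(s_d/√n) = -8.68/(19.2/√39) = -2.82
df = n − 1 = 38
Two-sided p-value ≈ 0.0075
Since p ≈ 0.0075 < α = 0.025, reject H0; the evidence is statistically significant.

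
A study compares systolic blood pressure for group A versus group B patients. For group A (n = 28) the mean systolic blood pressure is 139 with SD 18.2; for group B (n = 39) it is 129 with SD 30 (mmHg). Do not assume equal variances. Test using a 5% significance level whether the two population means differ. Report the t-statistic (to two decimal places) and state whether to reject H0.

Let group 1 = group A, group 2 = group B. H0: μ_1 = μ_2; H1: μ_1 ≠ μ_2 (Welch's two-sample t-test, two-sided).
t = (x̄_1 − x̄_2)/√(s_1²/n_1 + s_2²/n_2) = (139 − 129)/√(18.2²/28 + 30²/39) = 1.69
Welch–Satterthwaite df ≈ 63.47
Two-sided p-value ≈ 0.095
Since p ≈ 0.095 > α = 0.05, fail to reject H0; the evidence is not statistically significant.

t = 1.69; fail to reject H0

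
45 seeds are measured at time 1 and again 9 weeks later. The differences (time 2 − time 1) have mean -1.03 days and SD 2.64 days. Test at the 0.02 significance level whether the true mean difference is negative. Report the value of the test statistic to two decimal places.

H0: μ_d = 0; H1: μ_d < 0 (paired t-test on the differences, left-tailed).
t = d̄/(s_d/√n) = -1.03/(2.64/√45) = -2.62
df = n − 1 = 44
p-value = P(T ≤ -2.62) ≈ 0.006
Since p ≈ 0.006 < α = 0.02, reject H0; the data support H1.

-2.62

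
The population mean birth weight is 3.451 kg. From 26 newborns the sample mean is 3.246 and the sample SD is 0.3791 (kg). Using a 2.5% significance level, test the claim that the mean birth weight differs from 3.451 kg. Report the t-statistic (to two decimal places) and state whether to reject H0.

t = -2.76; reject H0

H0: μ = 3.451; H1: μ ≠ 3.451 (one-sample t-test, two-sided).
t = (x̄ − μ₀)/(s/√n) = (3.246 − 3.451)/(0.3791/√26) = -2.76
df = n − 1 = 25
Two-sided p-value ≈ 0.011
Since p ≈ 0.011 < α = 0.025, reject H0; the data support H1.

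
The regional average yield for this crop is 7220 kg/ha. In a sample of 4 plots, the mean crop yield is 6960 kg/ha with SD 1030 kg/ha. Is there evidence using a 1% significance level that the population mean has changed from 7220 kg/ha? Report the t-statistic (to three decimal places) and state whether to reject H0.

H0: μ = 7220; H1: μ ≠ 7220 (one-sample t-test, two-sided).
t = (x̄ − μ₀)/(s/√n) = (6960 − 7220)/(1030/√4) = -0.505
df = n − 1 = 3
Two-sided p-value ≈ 0.648
Since p ≈ 0.648 > α = 0.01, fail to reject H0; the evidence is not statistically significant.

t = -0.505; fail to reject H0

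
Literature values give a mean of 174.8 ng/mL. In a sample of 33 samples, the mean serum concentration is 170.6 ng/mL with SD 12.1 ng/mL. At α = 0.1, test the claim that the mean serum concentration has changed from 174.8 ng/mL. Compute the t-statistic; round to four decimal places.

H0: μ = 174.8; H1: μ ≠ 174.8 (one-sample t-test, two-sided).
t = (x̄ − μ₀)/(s/√n) = (170.6 − 174.8)/(12.1/√33) = -1.9940
df = n − 1 = 32
Two-sided p-value ≈ 0.055
Since p ≈ 0.055 < α = 0.1, reject H0; the evidence is statistically significant.

-1.9940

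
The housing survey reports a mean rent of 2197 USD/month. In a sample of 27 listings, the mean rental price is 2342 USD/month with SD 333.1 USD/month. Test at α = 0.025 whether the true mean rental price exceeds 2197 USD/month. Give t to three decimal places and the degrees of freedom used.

t = 2.262, df = 26

H0: μ = 2197; H1: μ > 2197 (one-sample t-test, right-tailed).
t = (x̄ − μ₀)/(s/√n) = (2342 − 2197)/(333.1/√27) = 2.262
df = n − 1 = 26
p-value = P(T ≥ 2.262) ≈ 0.016
Since p ≈ 0.016 < α = 0.025, reject H0; the data support H1.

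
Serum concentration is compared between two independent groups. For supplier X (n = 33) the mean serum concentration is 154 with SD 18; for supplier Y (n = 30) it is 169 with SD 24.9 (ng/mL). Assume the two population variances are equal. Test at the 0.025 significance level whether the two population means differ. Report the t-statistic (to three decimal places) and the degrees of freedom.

Let group 1 = supplier X, group 2 = supplier Y. H0: μ_1 = μ_2; H1: μ_1 ≠ μ_2 (two-sample pooled-variance t-test, two-sided).
s_p² = [(33−1)·18² + (30−1)·24.9²]/(33+30−2) = 464.726
t = (154 − 169)/√[464.726·(1/33 + 1/30)] = -2.758
df = n₁ + n₂ − 2 = 61
Two-sided p-value ≈ 0.0077
Since p ≈ 0.0077 < α = 0.025, reject H0; the data support H1.

t = -2.758, df = 61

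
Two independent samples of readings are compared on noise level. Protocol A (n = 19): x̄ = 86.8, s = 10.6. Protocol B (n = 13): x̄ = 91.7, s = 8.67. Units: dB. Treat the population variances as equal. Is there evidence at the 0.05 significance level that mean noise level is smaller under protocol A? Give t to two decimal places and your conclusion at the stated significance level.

Let group 1 = protocol A, group 2 = protocol B. H0: μ_1 = μ_2; H1: μ_1 < μ_2 (two-sample pooled-variance t-test, left-tailed).
s_p² = [(19−1)·10.6² + (13−1)·8.67²]/(19+13−2) = 97.4836
t = (86.8 − 91.7)/√[97.4836·(1/19 + 1/13)] = -1.38
df = n₁ + n₂ − 2 = 30
p-value = P(T ≤ -1.38) ≈ 0.0891
Since p ≈ 0.0891 > α = 0.05, fail to reject H0; the evidence is not statistically significant.

t = -1.38; fail to reject H0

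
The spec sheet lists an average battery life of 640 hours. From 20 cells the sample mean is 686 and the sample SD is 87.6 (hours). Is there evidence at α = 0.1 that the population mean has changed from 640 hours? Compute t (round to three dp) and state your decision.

t = 2.348; reject H0

H0: μ = 640; H1: μ ≠ 640 (one-sample t-test, two-sided).
t = (x̄ − μ₀)/(s/√n) = (686 − 640)/(87.6/√20) = 2.348
df = n − 1 = 19
Two-sided p-value ≈ 0.0298
Since p ≈ 0.0298 < α = 0.1, reject H0; the data support H1.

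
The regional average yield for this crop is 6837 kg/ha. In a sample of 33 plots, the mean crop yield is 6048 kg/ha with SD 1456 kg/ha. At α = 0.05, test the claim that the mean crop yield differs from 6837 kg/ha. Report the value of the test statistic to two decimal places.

H0: μ = 6837; H1: μ ≠ 6837 (one-sample t-test, two-sided).
t = (x̄ − μ₀)/(s/√n) = (6048 − 6837)/(1456/√33) = -3.11
df = n − 1 = 32
Two-sided p-value ≈ 0.004
Since p ≈ 0.004 < α = 0.05, reject H0; the evidence is statistically significant.

-3.11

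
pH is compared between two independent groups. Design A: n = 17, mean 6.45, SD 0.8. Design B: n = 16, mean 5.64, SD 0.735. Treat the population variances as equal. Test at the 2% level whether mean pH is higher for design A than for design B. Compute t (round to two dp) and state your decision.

Let group 1 = design A, group 2 = design B. H0: μ_1 = μ_2; H1: μ_1 > μ_2 (two-sample pooled-variance t-test, right-tailed).
s_p² = [(17−1)·0.8² + (16−1)·0.735²]/(17+16−2) = 0.591722
t = (6.45 − 5.64)/√[0.591722·(1/17 + 1/16)] = 3.02
df = n₁ + n₂ − 2 = 31
p-value = P(T ≥ 3.02) ≈ 0.0025
Since p ≈ 0.0025 < α = 0.02, reject H0; the data support H1.

t = 3.02; reject H0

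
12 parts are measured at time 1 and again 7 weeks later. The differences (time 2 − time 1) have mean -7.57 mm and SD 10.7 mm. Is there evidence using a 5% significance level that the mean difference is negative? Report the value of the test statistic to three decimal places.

-2.451

H0: μ_d = 0; H1: μ_d < 0 (paired t-test on the differences, left-tailed).
t = d̄/(s_d/√n) = -7.57/(10.7/√12) = -2.451
df = n − 1 = 11
p-value = P(T ≤ -2.451) ≈ 0.016
Since p ≈ 0.016 < α = 0.05, reject H0; the evidence is statistically significant.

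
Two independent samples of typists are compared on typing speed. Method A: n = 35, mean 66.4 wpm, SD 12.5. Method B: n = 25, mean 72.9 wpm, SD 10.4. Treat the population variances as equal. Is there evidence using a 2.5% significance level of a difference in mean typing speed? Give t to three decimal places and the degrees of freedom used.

Let group 1 = method A, group 2 = method B. H0: μ_1 = μ_2; H1: μ_1 ≠ μ_2 (two-sample pooled-variance t-test, two-sided).
s_p² = [(35−1)·12.5² + (25−1)·10.4²]/(35+25−2) = 136.351
t = (66.4 − 72.9)/√[136.351·(1/35 + 1/25)] = -2.126
df = n₁ + n₂ − 2 = 58
Two-sided p-value ≈ 0.038
Since p ≈ 0.038 > α = 0.025, fail to reject H0; the data do not provide sufficient evidence against H0.

t = -2.126, df = 58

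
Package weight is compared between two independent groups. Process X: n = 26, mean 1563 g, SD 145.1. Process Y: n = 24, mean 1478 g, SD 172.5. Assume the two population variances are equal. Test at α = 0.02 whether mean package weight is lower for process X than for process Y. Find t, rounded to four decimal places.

Let group 1 = process X, group 2 = process Y. H0: μ_1 = μ_2; H1: μ_1 < μ_2 (two-sample pooled-variance t-test, left-tailed).
s_p² = [(26−1)·145.1² + (24−1)·172.5²]/(26+24−2) = 25223.8
t = (1563 − 1478)/√[25223.8·(1/26 + 1/24)] = 1.8907
df = n₁ + n₂ − 2 = 48
p-value = P(T ≤ 1.8907) ≈ 0.968
Since p ≈ 0.968 > α = 0.02, fail to reject H0; the evidence is not statistically significant.

1.8907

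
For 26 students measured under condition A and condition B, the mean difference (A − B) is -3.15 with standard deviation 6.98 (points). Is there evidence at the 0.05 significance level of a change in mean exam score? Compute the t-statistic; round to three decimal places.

H0: μ_d = 0; H1: μ_d ≠ 0 (paired t-test on the differences, two-sided).
t = d̄/(s_d/√n) = -3.15/(6.98/√26) = -2.301
df = n − 1 = 25
Two-sided p-value ≈ 0.030
Since p ≈ 0.030 < α = 0.05, reject H0; the data support H1.

-2.301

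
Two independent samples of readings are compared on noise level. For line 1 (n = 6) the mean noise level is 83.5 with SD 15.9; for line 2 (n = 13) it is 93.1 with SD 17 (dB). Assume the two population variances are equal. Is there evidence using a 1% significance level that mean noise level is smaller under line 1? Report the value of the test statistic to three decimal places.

-1.166

Let group 1 = line 1, group 2 = line 2. H0: μ_1 = μ_2; H1: μ_1 < μ_2 (two-sample pooled-variance t-test, left-tailed).
s_p² = [(6−1)·15.9² + (13−1)·17²]/(6+13−2) = 278.356
t = (83.5 − 93.1)/√[278.356·(1/6 + 1/13)] = -1.166
df = n₁ + n₂ − 2 = 17
p-value = P(T ≤ -1.166) ≈ 0.130
Since p ≈ 0.130 > α = 0.01, fail to reject H0; the data do not provide sufficient evidence against H0.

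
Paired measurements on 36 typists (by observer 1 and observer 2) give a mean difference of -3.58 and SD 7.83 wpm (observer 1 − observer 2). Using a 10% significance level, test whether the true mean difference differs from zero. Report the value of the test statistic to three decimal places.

-2.743

H0: μ_d = 0; H1: μ_d ≠ 0 (paired t-test on the differences, two-sided).
t = d̄/(s_d/√n) = -3.58/(7.83/√36) = -2.743
df = n − 1 = 35
Two-sided p-value ≈ 0.0095
Since p ≈ 0.0095 < α = 0.1, reject H0; the evidence is statistically significant.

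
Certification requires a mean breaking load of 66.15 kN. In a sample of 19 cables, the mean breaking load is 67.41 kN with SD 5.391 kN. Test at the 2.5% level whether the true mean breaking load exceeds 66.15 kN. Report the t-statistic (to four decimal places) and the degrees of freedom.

t = 1.0188, df = 18

H0: μ = 66.15; H1: μ > 66.15 (one-sample t-test, right-tailed).
t = (x̄ − μ₀)/(s/√n) = (67.41 − 66.15)/(5.391/√19) = 1.0188
df = n − 1 = 18
p-value = P(T ≥ 1.0188) ≈ 0.1609
Since p ≈ 0.1609 > α = 0.025, fail to reject H0; the evidence is not statistically significant.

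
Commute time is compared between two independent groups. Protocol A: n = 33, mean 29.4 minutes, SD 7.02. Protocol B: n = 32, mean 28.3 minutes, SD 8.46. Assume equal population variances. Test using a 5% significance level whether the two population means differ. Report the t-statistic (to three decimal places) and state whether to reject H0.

Let group 1 = protocol A, group 2 = protocol B. H0: μ_1 = μ_2; H1: μ_1 ≠ μ_2 (two-sample pooled-variance t-test, two-sided).
s_p² = [(33−1)·7.02² + (32−1)·8.46²]/(33+32−2) = 60.2491
t = (29.4 − 28.3)/√[60.2491·(1/33 + 1/32)] = 0.571
df = n₁ + n₂ − 2 = 63
Two-sided p-value ≈ 0.570
Since p ≈ 0.570 > α = 0.05, fail to reject H0; the data do not provide sufficient evidence against H0.

t = 0.571; fail to reject H0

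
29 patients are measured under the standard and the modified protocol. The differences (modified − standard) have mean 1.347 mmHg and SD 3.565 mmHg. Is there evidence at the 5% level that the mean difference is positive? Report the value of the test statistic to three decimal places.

2.035

H0: μ_d = 0; H1: μ_d > 0 (paired t-test on the differences, right-tailed).
t = d̄/(s_d/√n) = 1.347/(3.565/√29) = 2.035
df = n − 1 = 28
p-value = P(T ≥ 2.035) ≈ 0.0257
Since p ≈ 0.0257 < α = 0.05, reject H0; the data support H1.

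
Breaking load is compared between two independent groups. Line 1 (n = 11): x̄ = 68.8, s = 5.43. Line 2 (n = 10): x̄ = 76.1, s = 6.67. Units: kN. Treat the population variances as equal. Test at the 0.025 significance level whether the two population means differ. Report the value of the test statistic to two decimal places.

Let group 1 = line 1, group 2 = line 2. H0: μ_1 = μ_2; H1: μ_1 ≠ μ_2 (two-sample pooled-variance t-test, two-sided).
s_p² = [(11−1)·5.43² + (10−1)·6.67²]/(11+10−2) = 36.5921
t = (68.8 − 76.1)/√[36.5921·(1/11 + 1/10)] = -2.76
df = n₁ + n₂ − 2 = 19
Two-sided p-value ≈ 0.012
Since p ≈ 0.012 < α = 0.025, reject H0; the data support H1.

-2.76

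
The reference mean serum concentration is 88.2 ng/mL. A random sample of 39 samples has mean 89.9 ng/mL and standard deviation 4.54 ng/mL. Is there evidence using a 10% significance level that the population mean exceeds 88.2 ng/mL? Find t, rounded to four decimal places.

2.3384

H0: μ = 88.2; H1: μ > 88.2 (one-sample t-test, right-tailed).
t = (x̄ − μ₀)/(s/√n) = (89.9 − 88.2)/(4.54/√39) = 2.3384
df = n − 1 = 38
p-value = P(T ≥ 2.3384) ≈ 0.012
Since p ≈ 0.012 < α = 0.1, reject H0; the data support H1.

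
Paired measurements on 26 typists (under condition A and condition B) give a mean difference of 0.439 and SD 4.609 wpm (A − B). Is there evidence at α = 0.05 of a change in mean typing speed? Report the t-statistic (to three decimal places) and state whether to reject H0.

H0: μ_d = 0; H1: μ_d ≠ 0 (paired t-test on the differences, two-sided).
t = d̄/(s_d/√n) = 0.439/(4.609/√26) = 0.486
df = n − 1 = 25
Two-sided p-value ≈ 0.631
Since p ≈ 0.631 > α = 0.05, fail to reject H0; the data do not provide sufficient evidence against H0.

t = 0.486; fail to reject H0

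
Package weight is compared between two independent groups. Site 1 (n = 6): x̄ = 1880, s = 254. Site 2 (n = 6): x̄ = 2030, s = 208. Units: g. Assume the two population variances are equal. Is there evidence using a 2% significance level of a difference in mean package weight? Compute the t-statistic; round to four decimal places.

Let group 1 = site 1, group 2 = site 2. H0: μ_1 = μ_2; H1: μ_1 ≠ μ_2 (two-sample pooled-variance t-test, two-sided).
s_p² = [(6−1)·254² + (6−1)·208²]/(6+6−2) = 53890
t = (1880 − 2030)/√[53890·(1/6 + 1/6)] = -1.1192
df = n₁ + n₂ − 2 = 10
Two-sided p-value ≈ 0.289
Since p ≈ 0.289 > α = 0.02, fail to reject H0; the evidence is not statistically significant.

-1.1192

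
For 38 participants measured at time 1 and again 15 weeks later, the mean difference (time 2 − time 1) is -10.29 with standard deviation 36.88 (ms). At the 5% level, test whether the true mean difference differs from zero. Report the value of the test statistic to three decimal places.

H0: μ_d = 0; H1: μ_d ≠ 0 (paired t-test on the differences, two-sided).
t = d̄/(s_d/√n) = -10.29/(36.88/√38) = -1.720
df = n − 1 = 37
Two-sided p-value ≈ 0.0938
Since p ≈ 0.0938 > α = 0.05, fail to reject H0; the evidence is not statistically significant.

-1.720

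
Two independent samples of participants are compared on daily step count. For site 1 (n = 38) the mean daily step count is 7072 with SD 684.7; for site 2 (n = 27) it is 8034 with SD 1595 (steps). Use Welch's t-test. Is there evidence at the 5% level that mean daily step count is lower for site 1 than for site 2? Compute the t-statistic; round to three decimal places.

-2.947

Let group 1 = site 1, group 2 = site 2. H0: μ_1 = μ_2; H1: μ_1 < μ_2 (Welch's two-sample t-test, left-tailed).
t = (x̄_1 − x̄_2)/√(s_1²/n_1 + s_2²/n_2) = (7072 − 8034)/√(684.7²/38 + 1595²/27) = -2.947
Welch–Satterthwaite df ≈ 32.86
p-value = P(T ≤ -2.947) ≈ 0.003
Since p ≈ 0.003 < α = 0.05, reject H0; the data support H1.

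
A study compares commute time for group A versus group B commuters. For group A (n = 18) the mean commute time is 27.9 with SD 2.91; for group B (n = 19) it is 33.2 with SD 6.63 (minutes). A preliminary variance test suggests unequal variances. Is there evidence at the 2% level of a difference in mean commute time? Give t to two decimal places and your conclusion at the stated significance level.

Let group 1 = group A, group 2 = group B. H0: μ_1 = μ_2; H1: μ_1 ≠ μ_2 (Welch's two-sample t-test, two-sided).
t = (x̄_1 − x̄_2)/√(s_1²/n_1 + s_2²/n_2) = (27.9 − 33.2)/√(2.91²/18 + 6.63²/19) = -3.18
Welch–Satterthwaite df ≈ 24.97
Two-sided p-value ≈ 0.004
Since p ≈ 0.004 < α = 0.02, reject H0; the evidence is statistically significant.

t = -3.18; reject H0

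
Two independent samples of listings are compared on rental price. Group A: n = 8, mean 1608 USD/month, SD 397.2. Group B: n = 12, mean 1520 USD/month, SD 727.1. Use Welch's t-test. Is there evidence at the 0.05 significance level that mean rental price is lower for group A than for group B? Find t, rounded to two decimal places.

Let group 1 = group A, group 2 = group B. H0: μ_1 = μ_2; H1: μ_1 < μ_2 (Welch's two-sample t-test, left-tailed).
t = (x̄_1 − x̄_2)/√(s_1²/n_1 + s_2²/n_2) = (1608 − 1520)/√(397.2²/8 + 727.1²/12) = 0.35
Welch–Satterthwaite df ≈ 17.53
p-value = P(T ≤ 0.35) ≈ 0.6342
Since p ≈ 0.6342 > α = 0.05, fail to reject H0; the data do not provide sufficient evidence against H0.

0.35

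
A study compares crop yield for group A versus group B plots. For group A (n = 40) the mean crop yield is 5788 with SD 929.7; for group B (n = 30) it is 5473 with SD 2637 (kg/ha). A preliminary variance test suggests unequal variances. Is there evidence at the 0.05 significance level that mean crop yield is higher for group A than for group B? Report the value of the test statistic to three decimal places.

Let group 1 = group A, group 2 = group B. H0: μ_1 = μ_2; H1: μ_1 > μ_2 (Welch's two-sample t-test, right-tailed).
t = (x̄_1 − x̄_2)/√(s_1²/n_1 + s_2²/n_2) = (5788 − 5473)/√(929.7²/40 + 2637²/30) = 0.626
Welch–Satterthwaite df ≈ 34.44
p-value = P(T ≥ 0.626) ≈ 0.2678
Since p ≈ 0.2678 > α = 0.05, fail to reject H0; the data do not provide sufficient evidence against H0.

0.626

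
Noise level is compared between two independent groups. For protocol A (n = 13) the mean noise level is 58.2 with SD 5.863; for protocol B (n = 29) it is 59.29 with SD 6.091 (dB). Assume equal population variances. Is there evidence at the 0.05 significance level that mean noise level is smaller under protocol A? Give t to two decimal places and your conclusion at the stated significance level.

t = -0.54; fail to reject H0

Let group 1 = protocol A, group 2 = protocol B. H0: μ_1 = μ_2; H1: μ_1 < μ_2 (two-sample pooled-variance t-test, left-tailed).
s_p² = [(13−1)·5.863² + (29−1)·6.091²]/(13+29−2) = 36.2826
t = (58.2 − 59.29)/√[36.2826·(1/13 + 1/29)] = -0.54
df = n₁ + n₂ − 2 = 40
p-value = P(T ≤ -0.54) ≈ 0.2954
Since p ≈ 0.2954 > α = 0.05, fail to reject H0; the data do not provide sufficient evidence against H0.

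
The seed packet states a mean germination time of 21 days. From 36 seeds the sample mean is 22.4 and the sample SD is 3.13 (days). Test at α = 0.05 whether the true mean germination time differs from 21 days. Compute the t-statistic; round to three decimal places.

2.684

H0: μ = 21; H1: μ ≠ 21 (one-sample t-test, two-sided).
t = (x̄ − μ₀)/(s/√n) = (22.4 − 21)/(3.13/√36) = 2.684
df = n − 1 = 35
Two-sided p-value ≈ 0.011
Since p ≈ 0.011 < α = 0.05, reject H0; the data support H1.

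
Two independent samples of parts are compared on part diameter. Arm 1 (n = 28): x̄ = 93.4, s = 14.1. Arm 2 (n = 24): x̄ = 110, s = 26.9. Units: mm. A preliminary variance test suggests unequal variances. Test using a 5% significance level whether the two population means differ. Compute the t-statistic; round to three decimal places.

Let group 1 = arm 1, group 2 = arm 2. H0: μ_1 = μ_2; H1: μ_1 ≠ μ_2 (Welch's two-sample t-test, two-sided).
t = (x̄_1 − x̄_2)/√(s_1²/n_1 + s_2²/n_2) = (93.4 − 110)/√(14.1²/28 + 26.9²/24) = -2.720
Welch–Satterthwaite df ≈ 33.52
Two-sided p-value ≈ 0.010
Since p ≈ 0.010 < α = 0.05, reject H0; the data support H1.

-2.720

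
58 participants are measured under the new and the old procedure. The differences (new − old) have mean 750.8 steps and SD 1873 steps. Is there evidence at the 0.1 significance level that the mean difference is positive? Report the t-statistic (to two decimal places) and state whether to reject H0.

t = 3.05; reject H0

H0: μ_d = 0; H1: μ_d > 0 (paired t-test on the differences, right-tailed).
t = d̄/(s_d/√n) = 750.8/(1873/√58) = 3.05
df = n − 1 = 57
p-value = P(T ≥ 3.05) ≈ 0.002
Since p ≈ 0.002 < α = 0.1, reject H0; the data support H1.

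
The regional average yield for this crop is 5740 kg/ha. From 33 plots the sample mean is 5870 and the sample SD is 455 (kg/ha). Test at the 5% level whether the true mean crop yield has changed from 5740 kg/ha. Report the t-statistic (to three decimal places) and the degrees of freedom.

t = 1.641, df = 32

H0: μ = 5740; H1: μ ≠ 5740 (one-sample t-test, two-sided).
t = (x̄ − μ₀)/(s/√n) = (5870 − 5740)/(455/√33) = 1.641
df = n − 1 = 32
Two-sided p-value ≈ 0.111
Since p ≈ 0.111 > α = 0.05, fail to reject H0; the evidence is not statistically significant.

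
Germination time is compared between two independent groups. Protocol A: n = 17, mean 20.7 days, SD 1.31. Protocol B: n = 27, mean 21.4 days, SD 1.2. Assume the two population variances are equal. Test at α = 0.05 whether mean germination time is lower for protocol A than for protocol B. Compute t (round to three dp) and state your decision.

Let group 1 = protocol A, group 2 = protocol B. H0: μ_1 = μ_2; H1: μ_1 < μ_2 (two-sample pooled-variance t-test, left-tailed).
s_p² = [(17−1)·1.31² + (27−1)·1.2²]/(17+27−2) = 1.54518
t = (20.7 − 21.4)/√[1.54518·(1/17 + 1/27)] = -1.819
df = n₁ + n₂ − 2 = 42
p-value = P(T ≤ -1.819) ≈ 0.038
Since p ≈ 0.038 < α = 0.05, reject H0; the data support H1.

t = -1.819; reject H0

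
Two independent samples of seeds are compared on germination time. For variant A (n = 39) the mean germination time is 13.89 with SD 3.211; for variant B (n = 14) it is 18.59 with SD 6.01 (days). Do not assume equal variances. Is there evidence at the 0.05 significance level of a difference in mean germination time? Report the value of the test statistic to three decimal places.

Let group 1 = variant A, group 2 = variant B. H0: μ_1 = μ_2; H1: μ_1 ≠ μ_2 (Welch's two-sample t-test, two-sided).
t = (x̄_1 − x̄_2)/√(s_1²/n_1 + s_2²/n_2) = (13.89 − 18.59)/√(3.211²/39 + 6.01²/14) = -2.787
Welch–Satterthwaite df ≈ 15.74
Two-sided p-value ≈ 0.0133
Since p ≈ 0.0133 < α = 0.05, reject H0; the data support H1.

-2.787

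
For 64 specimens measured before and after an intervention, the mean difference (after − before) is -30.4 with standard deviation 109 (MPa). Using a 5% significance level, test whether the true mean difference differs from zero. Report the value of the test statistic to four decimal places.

-2.2312

H0: μ_d = 0; H1: μ_d ≠ 0 (paired t-test on the differences, two-sided).
t = d̄/(s_d/√n) = -30.4/(109/√64) = -2.2312
df = n − 1 = 63
Two-sided p-value ≈ 0.0292
Since p ≈ 0.0292 < α = 0.05, reject H0; the evidence is statistically significant.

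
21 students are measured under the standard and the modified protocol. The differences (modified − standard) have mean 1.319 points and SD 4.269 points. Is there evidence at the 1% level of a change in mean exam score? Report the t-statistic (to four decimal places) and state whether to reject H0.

H0: μ_d = 0; H1: μ_d ≠ 0 (paired t-test on the differences, two-sided).
t = d̄/(s_d/√n) = 1.319/(4.269/√21) = 1.4159
df = n − 1 = 20
Two-sided p-value ≈ 0.1722
Since p ≈ 0.1722 > α = 0.01, fail to reject H0; the data do not provide sufficient evidence against H0.

t = 1.4159; fail to reject H0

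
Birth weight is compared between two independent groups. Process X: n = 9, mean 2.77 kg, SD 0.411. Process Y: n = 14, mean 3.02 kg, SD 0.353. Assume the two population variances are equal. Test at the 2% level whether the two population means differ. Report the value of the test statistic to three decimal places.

-1.556

Let group 1 = process X, group 2 = process Y. H0: μ_1 = μ_2; H1: μ_1 ≠ μ_2 (two-sample pooled-variance t-test, two-sided).
s_p² = [(9−1)·0.411² + (14−1)·0.353²]/(9+14−2) = 0.14149
t = (2.77 − 3.02)/√[0.14149·(1/9 + 1/14)] = -1.556
df = n₁ + n₂ − 2 = 21
Two-sided p-value ≈ 0.1347
Since p ≈ 0.1347 > α = 0.02, fail to reject H0; the data do not provide sufficient evidence against H0.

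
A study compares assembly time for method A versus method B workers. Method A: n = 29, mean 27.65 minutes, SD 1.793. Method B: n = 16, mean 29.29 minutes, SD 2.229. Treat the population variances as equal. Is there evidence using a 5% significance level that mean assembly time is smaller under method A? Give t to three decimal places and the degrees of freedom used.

t = -2.692, df = 43

Let group 1 = method A, group 2 = method B. H0: μ_1 = μ_2; H1: μ_1 < μ_2 (two-sample pooled-variance t-test, left-tailed).
s_p² = [(29−1)·1.793² + (16−1)·2.229²]/(29+16−2) = 3.82657
t = (27.65 − 29.29)/√[3.82657·(1/29 + 1/16)] = -2.692
df = n₁ + n₂ − 2 = 43
p-value = P(T ≤ -2.692) ≈ 0.0050
Since p ≈ 0.0050 < α = 0.05, reject H0; the evidence is statistically significant.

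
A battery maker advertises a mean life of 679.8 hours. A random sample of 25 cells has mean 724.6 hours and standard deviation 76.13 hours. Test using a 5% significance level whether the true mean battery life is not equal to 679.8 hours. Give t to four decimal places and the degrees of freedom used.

t = 2.9423, df = 24

H0: μ = 679.8; H1: μ ≠ 679.8 (one-sample t-test, two-sided).
t = (x̄ − μ₀)/(s/√n) = (724.6 − 679.8)/(76.13/√25) = 2.9423
df = n − 1 = 24
Two-sided p-value ≈ 0.007
Since p ≈ 0.007 < α = 0.05, reject H0; the data support H1.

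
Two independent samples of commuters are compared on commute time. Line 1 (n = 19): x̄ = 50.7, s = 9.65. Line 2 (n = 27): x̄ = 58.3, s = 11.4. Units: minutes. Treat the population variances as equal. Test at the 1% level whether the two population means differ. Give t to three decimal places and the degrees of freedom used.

t = -2.368, df = 44

Let group 1 = line 1, group 2 = line 2. H0: μ_1 = μ_2; H1: μ_1 ≠ μ_2 (two-sample pooled-variance t-test, two-sided).
s_p² = [(19−1)·9.65² + (27−1)·11.4²]/(19+27−2) = 114.89
t = (50.7 − 58.3)/√[114.89·(1/19 + 1/27)] = -2.368
df = n₁ + n₂ − 2 = 44
Two-sided p-value ≈ 0.022
Since p ≈ 0.022 > α = 0.01, fail to reject H0; the data do not provide sufficient evidence against H0.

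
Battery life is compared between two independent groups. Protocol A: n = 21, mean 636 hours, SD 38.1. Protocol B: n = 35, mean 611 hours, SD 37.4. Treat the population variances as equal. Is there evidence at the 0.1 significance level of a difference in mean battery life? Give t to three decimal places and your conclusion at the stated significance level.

t = 2.405; reject H0

Let group 1 = protocol A, group 2 = protocol B. H0: μ_1 = μ_2; H1: μ_1 ≠ μ_2 (two-sample pooled-variance t-test, two-sided).
s_p² = [(21−1)·38.1² + (35−1)·37.4²]/(21+35−2) = 1418.33
t = (636 − 611)/√[1418.33·(1/21 + 1/35)] = 2.405
df = n₁ + n₂ − 2 = 54
Two-sided p-value ≈ 0.020
Since p ≈ 0.020 < α = 0.1, reject H0; the evidence is statistically significant.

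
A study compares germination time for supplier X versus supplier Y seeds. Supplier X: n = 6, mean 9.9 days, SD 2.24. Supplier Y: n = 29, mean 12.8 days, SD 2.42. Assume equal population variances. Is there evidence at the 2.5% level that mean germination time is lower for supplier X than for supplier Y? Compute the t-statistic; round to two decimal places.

-2.70

Let group 1 = supplier X, group 2 = supplier Y. H0: μ_1 = μ_2; H1: μ_1 < μ_2 (two-sample pooled-variance t-test, left-tailed).
s_p² = [(6−1)·2.24² + (29−1)·2.42²]/(6+29−2) = 5.72931
t = (9.9 − 12.8)/√[5.72931·(1/6 + 1/29)] = -2.70
df = n₁ + n₂ − 2 = 33
p-value = P(T ≤ -2.70) ≈ 0.005
Since p ≈ 0.005 < α = 0.025, reject H0; the evidence is statistically significant.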